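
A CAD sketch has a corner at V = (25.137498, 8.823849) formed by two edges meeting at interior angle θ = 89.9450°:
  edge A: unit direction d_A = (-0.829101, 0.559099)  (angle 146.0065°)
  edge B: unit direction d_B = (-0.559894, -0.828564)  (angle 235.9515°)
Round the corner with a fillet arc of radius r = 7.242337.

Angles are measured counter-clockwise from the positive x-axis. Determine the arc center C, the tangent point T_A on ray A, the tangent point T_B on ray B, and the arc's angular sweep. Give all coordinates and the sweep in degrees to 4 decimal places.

center=(15.0779,6.8723) T_A=(19.1271,12.8769) T_B=(21.0787,2.8173) sweep=90.0550

bisector direction at 190.9790° = (-0.981697,-0.190449)
center distance |VC| = r/sin(θ/2) = 7.242337/sin(44.9725°) = 10.247131
C = V + |VC|·bis = (15.0779,6.8723)
T_A = V + ((C−V)·d_A)·d_A = V + 7.2493·d_A = (19.1271,12.8769)
T_B = V + ((C−V)·d_B)·d_B = V + 7.2493·d_B = (21.0787,2.8173)
sweep = 180° − θ = 90.0550°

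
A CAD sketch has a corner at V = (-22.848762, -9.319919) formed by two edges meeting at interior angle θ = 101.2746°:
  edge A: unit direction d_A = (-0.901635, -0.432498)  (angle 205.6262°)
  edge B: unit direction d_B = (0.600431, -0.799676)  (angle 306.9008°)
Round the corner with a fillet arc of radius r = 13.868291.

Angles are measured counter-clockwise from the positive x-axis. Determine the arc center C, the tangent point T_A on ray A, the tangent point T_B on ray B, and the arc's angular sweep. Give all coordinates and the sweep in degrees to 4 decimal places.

bisector direction at 256.2635° = (-0.237457,-0.971398)
center distance |VC| = r/sin(θ/2) = 13.868291/sin(50.6373°) = 17.937466
C = V + |VC|·bis = (-27.1081,-26.7443)
T_A = V + ((C−V)·d_A)·d_A = V + 11.3764·d_A = (-33.1061,-14.2402)
T_B = V + ((C−V)·d_B)·d_B = V + 11.3764·d_B = (-16.0180,-18.4174)
sweep = 180° − θ = 78.7254°

center=(-27.1081,-26.7443) T_A=(-33.1061,-14.2402) T_B=(-16.0180,-18.4174) sweep=78.7254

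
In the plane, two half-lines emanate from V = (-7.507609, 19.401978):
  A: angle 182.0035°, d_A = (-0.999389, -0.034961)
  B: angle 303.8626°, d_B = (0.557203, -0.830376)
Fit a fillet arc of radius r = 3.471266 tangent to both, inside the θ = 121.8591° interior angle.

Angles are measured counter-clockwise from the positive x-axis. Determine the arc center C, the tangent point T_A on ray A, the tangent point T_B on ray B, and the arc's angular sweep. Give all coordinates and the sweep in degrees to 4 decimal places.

bisector direction at 242.9331° = (-0.455031,-0.890475)
center distance |VC| = r/sin(θ/2) = 3.471266/sin(60.9295°) = 3.971596
C = V + |VC|·bis = (-9.3148,15.8654)
T_A = V + ((C−V)·d_A)·d_A = V + 1.9297·d_A = (-9.4362,19.3345)
T_B = V + ((C−V)·d_B)·d_B = V + 1.9297·d_B = (-6.4324,17.7996)
sweep = 180° − θ = 58.1409°

center=(-9.3148,15.8654) T_A=(-9.4362,19.3345) T_B=(-6.4324,17.7996) sweep=58.1409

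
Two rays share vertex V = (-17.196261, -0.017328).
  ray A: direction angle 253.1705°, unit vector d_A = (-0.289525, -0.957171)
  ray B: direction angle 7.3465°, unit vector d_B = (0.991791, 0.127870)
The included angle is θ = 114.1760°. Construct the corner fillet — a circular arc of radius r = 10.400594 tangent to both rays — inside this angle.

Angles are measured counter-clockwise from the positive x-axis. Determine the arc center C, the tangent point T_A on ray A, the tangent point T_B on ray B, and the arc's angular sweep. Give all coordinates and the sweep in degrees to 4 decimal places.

bisector direction at 310.2585° = (0.646237,-0.763137)
center distance |VC| = r/sin(θ/2) = 10.400594/sin(57.0880°) = 12.388944
C = V + |VC|·bis = (-9.1901,-9.4718)
T_A = V + ((C−V)·d_A)·d_A = V + 6.7315·d_A = (-19.1452,-6.4606)
T_B = V + ((C−V)·d_B)·d_B = V + 6.7315·d_B = (-10.5200,0.8434)
sweep = 180° − θ = 65.8240°

center=(-9.1901,-9.4718) T_A=(-19.1452,-6.4606) T_B=(-10.5200,0.8434) sweep=65.8240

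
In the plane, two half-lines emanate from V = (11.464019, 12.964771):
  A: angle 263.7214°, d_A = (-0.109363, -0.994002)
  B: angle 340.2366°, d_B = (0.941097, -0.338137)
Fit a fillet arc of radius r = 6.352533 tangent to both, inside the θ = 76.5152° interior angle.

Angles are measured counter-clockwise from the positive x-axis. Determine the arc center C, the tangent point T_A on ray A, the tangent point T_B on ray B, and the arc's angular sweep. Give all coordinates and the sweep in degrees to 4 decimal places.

center=(16.8974,4.2624) T_A=(10.5830,4.9571) T_B=(19.0455,10.2408) sweep=103.4848

bisector direction at 301.9790° = (0.529608,-0.848242)
center distance |VC| = r/sin(θ/2) = 6.352533/sin(38.2576°) = 10.259290
C = V + |VC|·bis = (16.8974,4.2624)
T_A = V + ((C−V)·d_A)·d_A = V + 8.0560·d_A = (10.5830,4.9571)
T_B = V + ((C−V)·d_B)·d_B = V + 8.0560·d_B = (19.0455,10.2408)
sweep = 180° − θ = 103.4848°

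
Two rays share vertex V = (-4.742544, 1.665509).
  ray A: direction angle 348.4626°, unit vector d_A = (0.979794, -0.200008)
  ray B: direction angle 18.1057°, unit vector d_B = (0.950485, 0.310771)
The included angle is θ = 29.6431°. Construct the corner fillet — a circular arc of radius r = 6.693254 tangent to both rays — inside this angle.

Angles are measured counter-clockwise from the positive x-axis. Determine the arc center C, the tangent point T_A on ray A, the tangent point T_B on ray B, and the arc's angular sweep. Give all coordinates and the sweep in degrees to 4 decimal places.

center=(21.3795,3.1644) T_A=(20.0408,-3.3936) T_B=(19.2994,9.5263) sweep=150.3569

bisector direction at 3.2842° = (0.998358,0.057288)
center distance |VC| = r/sin(θ/2) = 6.693254/sin(14.8216°) = 26.165006
C = V + |VC|·bis = (21.3795,3.1644)
T_A = V + ((C−V)·d_A)·d_A = V + 25.2944·d_A = (20.0408,-3.3936)
T_B = V + ((C−V)·d_B)·d_B = V + 25.2944·d_B = (19.2994,9.5263)
sweep = 180° − θ = 150.3569°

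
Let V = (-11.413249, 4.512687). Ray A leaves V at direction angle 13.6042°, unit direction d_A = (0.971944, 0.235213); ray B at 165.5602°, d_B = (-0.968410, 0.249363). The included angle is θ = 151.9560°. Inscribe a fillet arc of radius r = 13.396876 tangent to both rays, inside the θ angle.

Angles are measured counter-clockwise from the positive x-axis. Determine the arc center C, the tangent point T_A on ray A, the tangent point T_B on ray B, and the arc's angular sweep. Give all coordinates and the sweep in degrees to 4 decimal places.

center=(-11.3126,18.3206) T_A=(-8.1614,5.2996) T_B=(-14.6532,5.3470) sweep=28.0440

bisector direction at 89.5822° = (0.007292,0.999973)
center distance |VC| = r/sin(θ/2) = 13.396876/sin(75.9780°) = 13.808326
C = V + |VC|·bis = (-11.3126,18.3206)
T_A = V + ((C−V)·d_A)·d_A = V + 3.3457·d_A = (-8.1614,5.2996)
T_B = V + ((C−V)·d_B)·d_B = V + 3.3457·d_B = (-14.6532,5.3470)
sweep = 180° − θ = 28.0440°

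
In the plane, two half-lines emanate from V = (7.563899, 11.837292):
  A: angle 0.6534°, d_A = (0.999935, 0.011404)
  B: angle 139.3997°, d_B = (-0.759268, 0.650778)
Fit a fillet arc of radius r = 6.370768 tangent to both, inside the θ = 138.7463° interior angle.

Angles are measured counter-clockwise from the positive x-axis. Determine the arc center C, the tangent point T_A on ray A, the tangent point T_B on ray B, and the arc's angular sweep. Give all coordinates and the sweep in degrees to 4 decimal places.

center=(9.8891,18.2350) T_A=(9.9618,11.8646) T_B=(5.7432,13.3979) sweep=41.2537

bisector direction at 70.0265° = (0.341585,0.939851)
center distance |VC| = r/sin(θ/2) = 6.370768/sin(69.3731°) = 6.807143
C = V + |VC|·bis = (9.8891,18.2350)
T_A = V + ((C−V)·d_A)·d_A = V + 2.3980·d_A = (9.9618,11.8646)
T_B = V + ((C−V)·d_B)·d_B = V + 2.3980·d_B = (5.7432,13.3979)
sweep = 180° − θ = 41.2537°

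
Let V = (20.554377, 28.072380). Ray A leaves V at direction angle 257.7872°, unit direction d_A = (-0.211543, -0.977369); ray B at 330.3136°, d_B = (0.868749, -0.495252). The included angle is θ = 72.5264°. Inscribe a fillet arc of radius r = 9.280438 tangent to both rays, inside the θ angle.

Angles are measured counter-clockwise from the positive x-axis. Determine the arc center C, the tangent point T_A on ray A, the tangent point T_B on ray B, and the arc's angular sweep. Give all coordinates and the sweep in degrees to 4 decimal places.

bisector direction at 294.0504° = (0.407540,-0.913187)
center distance |VC| = r/sin(θ/2) = 9.280438/sin(36.2632°) = 15.689788
C = V + |VC|·bis = (26.9486,13.7447)
T_A = V + ((C−V)·d_A)·d_A = V + 12.6508·d_A = (17.8782,15.7079)
T_B = V + ((C−V)·d_B)·d_B = V + 12.6508·d_B = (31.5448,21.8070)
sweep = 180° − θ = 107.4736°

center=(26.9486,13.7447) T_A=(17.8782,15.7079) T_B=(31.5448,21.8070) sweep=107.4736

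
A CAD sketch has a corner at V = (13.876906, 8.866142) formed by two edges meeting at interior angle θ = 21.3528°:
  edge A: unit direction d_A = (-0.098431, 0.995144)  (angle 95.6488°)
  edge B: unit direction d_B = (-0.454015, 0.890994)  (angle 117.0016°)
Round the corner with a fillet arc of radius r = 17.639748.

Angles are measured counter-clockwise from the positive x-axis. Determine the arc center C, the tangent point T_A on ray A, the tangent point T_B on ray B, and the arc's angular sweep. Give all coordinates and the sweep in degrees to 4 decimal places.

bisector direction at 106.3252° = (-0.281089,0.959682)
center distance |VC| = r/sin(θ/2) = 17.639748/sin(10.6764°) = 95.215214
C = V + |VC|·bis = (-12.8870,100.2424)
T_A = V + ((C−V)·d_A)·d_A = V + 93.5670·d_A = (4.6671,101.9787)
T_B = V + ((C−V)·d_B)·d_B = V + 93.5670·d_B = (-28.6039,92.2337)
sweep = 180° − θ = 158.6472°

center=(-12.8870,100.2424) T_A=(4.6671,101.9787) T_B=(-28.6039,92.2337) sweep=158.6472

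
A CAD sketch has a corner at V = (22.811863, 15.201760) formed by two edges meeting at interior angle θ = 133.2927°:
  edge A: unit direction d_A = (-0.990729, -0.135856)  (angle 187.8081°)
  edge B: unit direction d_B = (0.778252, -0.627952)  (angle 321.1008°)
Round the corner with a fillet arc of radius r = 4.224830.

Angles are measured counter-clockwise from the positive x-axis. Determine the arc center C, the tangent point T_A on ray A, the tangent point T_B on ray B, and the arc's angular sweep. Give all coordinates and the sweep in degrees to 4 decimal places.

center=(21.5786,10.7683) T_A=(21.0046,14.9539) T_B=(24.2315,14.0563) sweep=46.7073

bisector direction at 254.4544° = (-0.268004,-0.963418)
center distance |VC| = r/sin(θ/2) = 4.224830/sin(66.6463°) = 4.601832
C = V + |VC|·bis = (21.5786,10.7683)
T_A = V + ((C−V)·d_A)·d_A = V + 1.8242·d_A = (21.0046,14.9539)
T_B = V + ((C−V)·d_B)·d_B = V + 1.8242·d_B = (24.2315,14.0563)
sweep = 180° − θ = 46.7073°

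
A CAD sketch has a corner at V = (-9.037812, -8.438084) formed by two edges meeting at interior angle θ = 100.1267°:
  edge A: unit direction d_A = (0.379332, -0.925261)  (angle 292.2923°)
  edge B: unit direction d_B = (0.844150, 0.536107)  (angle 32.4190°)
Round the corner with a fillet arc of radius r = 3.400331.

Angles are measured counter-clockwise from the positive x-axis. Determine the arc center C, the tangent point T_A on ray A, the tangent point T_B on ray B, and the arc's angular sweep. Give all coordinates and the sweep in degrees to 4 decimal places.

bisector direction at 342.3557° = (0.952956,-0.303108)
center distance |VC| = r/sin(θ/2) = 3.400331/sin(50.0633°) = 4.434705
C = V + |VC|·bis = (-4.8117,-9.7823)
T_A = V + ((C−V)·d_A)·d_A = V + 2.8468·d_A = (-7.9579,-11.0721)
T_B = V + ((C−V)·d_B)·d_B = V + 2.8468·d_B = (-6.6347,-6.9119)
sweep = 180° − θ = 79.8733°

center=(-4.8117,-9.7823) T_A=(-7.9579,-11.0721) T_B=(-6.6347,-6.9119) sweep=79.8733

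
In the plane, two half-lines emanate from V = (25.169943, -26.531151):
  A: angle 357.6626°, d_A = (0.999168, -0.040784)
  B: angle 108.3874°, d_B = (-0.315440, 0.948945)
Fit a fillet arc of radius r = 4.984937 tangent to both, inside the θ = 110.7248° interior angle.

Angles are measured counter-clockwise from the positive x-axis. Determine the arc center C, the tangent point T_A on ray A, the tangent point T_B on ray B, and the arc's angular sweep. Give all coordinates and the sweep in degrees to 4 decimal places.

bisector direction at 53.0250° = (0.601466,0.798898)
center distance |VC| = r/sin(θ/2) = 4.984937/sin(55.3624°) = 6.058772
C = V + |VC|·bis = (28.8141,-21.6908)
T_A = V + ((C−V)·d_A)·d_A = V + 3.4437·d_A = (28.6108,-26.6716)
T_B = V + ((C−V)·d_B)·d_B = V + 3.4437·d_B = (24.0837,-23.2633)
sweep = 180° − θ = 69.2752°

center=(28.8141,-21.6908) T_A=(28.6108,-26.6716) T_B=(24.0837,-23.2633) sweep=69.2752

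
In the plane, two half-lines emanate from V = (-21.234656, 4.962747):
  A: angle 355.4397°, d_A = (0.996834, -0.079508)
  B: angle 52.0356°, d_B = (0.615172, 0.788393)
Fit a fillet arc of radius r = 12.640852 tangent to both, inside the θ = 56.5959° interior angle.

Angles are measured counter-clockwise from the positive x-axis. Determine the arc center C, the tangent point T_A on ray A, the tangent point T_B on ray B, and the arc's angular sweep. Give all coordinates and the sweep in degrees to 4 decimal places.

bisector direction at 23.7377° = (0.915398,0.402549)
center distance |VC| = r/sin(θ/2) = 12.640852/sin(28.2980°) = 26.665274
C = V + |VC|·bis = (3.1747,15.6968)
T_A = V + ((C−V)·d_A)·d_A = V + 23.4786·d_A = (2.1696,3.0960)
T_B = V + ((C−V)·d_B)·d_B = V + 23.4786·d_B = (-6.7913,23.4731)
sweep = 180° − θ = 123.4041°

center=(3.1747,15.6968) T_A=(2.1696,3.0960) T_B=(-6.7913,23.4731) sweep=123.4041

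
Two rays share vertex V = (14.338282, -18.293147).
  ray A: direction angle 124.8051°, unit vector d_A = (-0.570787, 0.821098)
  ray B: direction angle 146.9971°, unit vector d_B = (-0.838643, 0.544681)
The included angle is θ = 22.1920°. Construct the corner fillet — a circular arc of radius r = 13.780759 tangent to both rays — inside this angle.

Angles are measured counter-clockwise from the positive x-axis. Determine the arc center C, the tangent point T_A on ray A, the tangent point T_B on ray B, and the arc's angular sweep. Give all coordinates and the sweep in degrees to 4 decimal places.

bisector direction at 135.9011° = (-0.718140,0.695899)
center distance |VC| = r/sin(θ/2) = 13.780759/sin(11.0960°) = 71.605671
C = V + |VC|·bis = (-37.0846,31.5372)
T_A = V + ((C−V)·d_A)·d_A = V + 70.2671·d_A = (-25.7692,39.4030)
T_B = V + ((C−V)·d_B)·d_B = V + 70.2671·d_B = (-44.5907,19.9800)
sweep = 180° − θ = 157.8080°

center=(-37.0846,31.5372) T_A=(-25.7692,39.4030) T_B=(-44.5907,19.9800) sweep=157.8080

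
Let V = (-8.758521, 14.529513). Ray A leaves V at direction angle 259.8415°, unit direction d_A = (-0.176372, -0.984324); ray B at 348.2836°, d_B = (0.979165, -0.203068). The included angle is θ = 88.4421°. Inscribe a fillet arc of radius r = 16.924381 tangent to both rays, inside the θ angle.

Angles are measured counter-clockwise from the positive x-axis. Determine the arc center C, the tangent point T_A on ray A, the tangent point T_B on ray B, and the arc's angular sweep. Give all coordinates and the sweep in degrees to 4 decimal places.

center=(4.8333,-5.5738) T_A=(-11.8258,-2.5888) T_B=(8.2701,10.9980) sweep=91.5579

bisector direction at 304.0625° = (0.560098,-0.828427)
center distance |VC| = r/sin(θ/2) = 16.924381/sin(44.2210°) = 24.266835
C = V + |VC|·bis = (4.8333,-5.5738)
T_A = V + ((C−V)·d_A)·d_A = V + 17.3909·d_A = (-11.8258,-2.5888)
T_B = V + ((C−V)·d_B)·d_B = V + 17.3909·d_B = (8.2701,10.9980)
sweep = 180° − θ = 91.5579°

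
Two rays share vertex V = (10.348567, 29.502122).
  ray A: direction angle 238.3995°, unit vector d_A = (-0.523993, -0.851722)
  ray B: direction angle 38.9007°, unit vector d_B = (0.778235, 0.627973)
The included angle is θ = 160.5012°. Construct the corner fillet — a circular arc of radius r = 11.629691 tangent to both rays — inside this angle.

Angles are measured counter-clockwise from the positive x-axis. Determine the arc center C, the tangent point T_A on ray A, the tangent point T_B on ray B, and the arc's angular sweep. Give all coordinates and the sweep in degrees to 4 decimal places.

center=(19.2068,21.7063) T_A=(9.3015,27.8002) T_B=(11.9037,30.7569) sweep=19.4988

bisector direction at 318.6501° = (0.750689,-0.660656)
center distance |VC| = r/sin(θ/2) = 11.629691/sin(80.2506°) = 11.800110
C = V + |VC|·bis = (19.2068,21.7063)
T_A = V + ((C−V)·d_A)·d_A = V + 1.9982·d_A = (9.3015,27.8002)
T_B = V + ((C−V)·d_B)·d_B = V + 1.9982·d_B = (11.9037,30.7569)
sweep = 180° − θ = 19.4988°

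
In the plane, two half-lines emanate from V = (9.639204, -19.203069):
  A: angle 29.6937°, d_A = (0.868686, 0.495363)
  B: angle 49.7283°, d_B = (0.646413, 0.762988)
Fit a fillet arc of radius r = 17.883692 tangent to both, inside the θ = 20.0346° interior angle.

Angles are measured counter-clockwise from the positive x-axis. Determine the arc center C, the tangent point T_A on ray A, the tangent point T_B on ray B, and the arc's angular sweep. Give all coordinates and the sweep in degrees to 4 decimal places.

center=(88.7301,46.4851) T_A=(97.5890,30.9498) T_B=(75.0851,58.0454) sweep=159.9654

bisector direction at 39.7110° = (0.769277,0.638916)
center distance |VC| = r/sin(θ/2) = 17.883692/sin(10.0173°) = 102.812027
C = V + |VC|·bis = (88.7301,46.4851)
T_A = V + ((C−V)·d_A)·d_A = V + 101.2447·d_A = (97.5890,30.9498)
T_B = V + ((C−V)·d_B)·d_B = V + 101.2447·d_B = (75.0851,58.0454)
sweep = 180° − θ = 159.9654°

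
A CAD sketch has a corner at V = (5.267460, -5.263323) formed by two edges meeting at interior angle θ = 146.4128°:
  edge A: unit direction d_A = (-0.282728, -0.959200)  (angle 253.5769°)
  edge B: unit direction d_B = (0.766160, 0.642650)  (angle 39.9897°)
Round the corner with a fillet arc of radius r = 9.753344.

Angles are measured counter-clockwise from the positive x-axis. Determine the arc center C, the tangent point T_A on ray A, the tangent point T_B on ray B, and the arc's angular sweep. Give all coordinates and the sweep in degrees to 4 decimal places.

bisector direction at 326.7833° = (0.836605,-0.547807)
center distance |VC| = r/sin(θ/2) = 9.753344/sin(73.2064°) = 10.187837
C = V + |VC|·bis = (13.7907,-10.8443)
T_A = V + ((C−V)·d_A)·d_A = V + 2.9435·d_A = (4.4352,-8.0867)
T_B = V + ((C−V)·d_B)·d_B = V + 2.9435·d_B = (7.5227,-3.3717)
sweep = 180° − θ = 33.5872°

center=(13.7907,-10.8443) T_A=(4.4352,-8.0867) T_B=(7.5227,-3.3717) sweep=33.5872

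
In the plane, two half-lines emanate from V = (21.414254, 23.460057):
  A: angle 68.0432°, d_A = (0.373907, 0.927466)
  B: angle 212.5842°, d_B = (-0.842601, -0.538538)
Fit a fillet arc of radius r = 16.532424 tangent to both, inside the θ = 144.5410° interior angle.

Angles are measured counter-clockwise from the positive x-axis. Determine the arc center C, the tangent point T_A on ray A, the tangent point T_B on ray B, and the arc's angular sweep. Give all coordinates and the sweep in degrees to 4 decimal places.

center=(8.0573,34.5438) T_A=(23.3906,28.3622) T_B=(16.9606,20.6136) sweep=35.4590

bisector direction at 140.3137° = (-0.769552,0.638584)
center distance |VC| = r/sin(θ/2) = 16.532424/sin(72.2705°) = 17.356788
C = V + |VC|·bis = (8.0573,34.5438)
T_A = V + ((C−V)·d_A)·d_A = V + 5.2856·d_A = (23.3906,28.3622)
T_B = V + ((C−V)·d_B)·d_B = V + 5.2856·d_B = (16.9606,20.6136)
sweep = 180° − θ = 35.4590°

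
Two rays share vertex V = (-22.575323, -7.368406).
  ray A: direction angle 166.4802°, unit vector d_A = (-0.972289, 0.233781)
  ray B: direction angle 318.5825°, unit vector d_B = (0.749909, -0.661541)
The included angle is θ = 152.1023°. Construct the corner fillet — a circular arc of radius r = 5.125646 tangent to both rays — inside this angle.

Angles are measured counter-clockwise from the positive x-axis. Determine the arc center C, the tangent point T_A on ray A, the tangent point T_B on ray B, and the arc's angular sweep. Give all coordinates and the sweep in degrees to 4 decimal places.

bisector direction at 242.5314° = (-0.461263,-0.887263)
center distance |VC| = r/sin(θ/2) = 5.125646/sin(76.0512°) = 5.281387
C = V + |VC|·bis = (-25.0114,-12.0544)
T_A = V + ((C−V)·d_A)·d_A = V + 1.2731·d_A = (-23.8132,-7.0708)
T_B = V + ((C−V)·d_B)·d_B = V + 1.2731·d_B = (-21.6206,-8.2106)
sweep = 180° − θ = 27.8977°

center=(-25.0114,-12.0544) T_A=(-23.8132,-7.0708) T_B=(-21.6206,-8.2106) sweep=27.8977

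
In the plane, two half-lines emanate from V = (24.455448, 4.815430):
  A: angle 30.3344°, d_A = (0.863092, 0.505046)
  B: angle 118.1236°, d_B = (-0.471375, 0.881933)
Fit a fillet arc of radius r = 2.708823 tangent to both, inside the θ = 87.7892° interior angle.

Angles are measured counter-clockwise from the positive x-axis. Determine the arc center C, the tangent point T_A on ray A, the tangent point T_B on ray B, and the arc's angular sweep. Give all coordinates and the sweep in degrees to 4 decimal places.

bisector direction at 74.2290° = (0.271793,0.962356)
center distance |VC| = r/sin(θ/2) = 2.708823/sin(43.8946°) = 3.906953
C = V + |VC|·bis = (25.5173,8.5753)
T_A = V + ((C−V)·d_A)·d_A = V + 2.8154·d_A = (26.8854,6.2373)
T_B = V + ((C−V)·d_B)·d_B = V + 2.8154·d_B = (23.1283,7.2984)
sweep = 180° − θ = 92.2108°

center=(25.5173,8.5753) T_A=(26.8854,6.2373) T_B=(23.1283,7.2984) sweep=92.2108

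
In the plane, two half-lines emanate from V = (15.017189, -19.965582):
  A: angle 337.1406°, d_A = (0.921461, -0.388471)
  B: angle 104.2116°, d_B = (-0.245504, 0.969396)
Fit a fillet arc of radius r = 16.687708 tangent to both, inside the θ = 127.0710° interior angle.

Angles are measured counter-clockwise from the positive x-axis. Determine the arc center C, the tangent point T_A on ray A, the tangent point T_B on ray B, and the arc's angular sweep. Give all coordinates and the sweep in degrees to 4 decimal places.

center=(29.1547,-7.8156) T_A=(22.6720,-23.1927) T_B=(12.9777,-11.9125) sweep=52.9290

bisector direction at 40.6761° = (0.758406,0.651782)
center distance |VC| = r/sin(θ/2) = 16.687708/sin(63.5355°) = 18.641096
C = V + |VC|·bis = (29.1547,-7.8156)
T_A = V + ((C−V)·d_A)·d_A = V + 8.3073·d_A = (22.6720,-23.1927)
T_B = V + ((C−V)·d_B)·d_B = V + 8.3073·d_B = (12.9777,-11.9125)
sweep = 180° − θ = 52.9290°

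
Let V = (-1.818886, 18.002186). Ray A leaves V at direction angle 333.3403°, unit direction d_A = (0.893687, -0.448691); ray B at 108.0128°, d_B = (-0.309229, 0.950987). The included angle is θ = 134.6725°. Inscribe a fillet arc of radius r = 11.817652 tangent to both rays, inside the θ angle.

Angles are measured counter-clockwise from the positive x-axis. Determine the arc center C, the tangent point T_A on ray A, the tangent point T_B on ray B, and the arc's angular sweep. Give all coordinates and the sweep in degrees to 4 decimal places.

bisector direction at 40.6766° = (0.758401,0.651788)
center distance |VC| = r/sin(θ/2) = 11.817652/sin(67.3363°) = 12.806547
C = V + |VC|·bis = (7.8936,26.3493)
T_A = V + ((C−V)·d_A)·d_A = V + 4.9346·d_A = (2.5911,15.7881)
T_B = V + ((C−V)·d_B)·d_B = V + 4.9346·d_B = (-3.3448,22.6950)
sweep = 180° − θ = 45.3275°

center=(7.8936,26.3493) T_A=(2.5911,15.7881) T_B=(-3.3448,22.6950) sweep=45.3275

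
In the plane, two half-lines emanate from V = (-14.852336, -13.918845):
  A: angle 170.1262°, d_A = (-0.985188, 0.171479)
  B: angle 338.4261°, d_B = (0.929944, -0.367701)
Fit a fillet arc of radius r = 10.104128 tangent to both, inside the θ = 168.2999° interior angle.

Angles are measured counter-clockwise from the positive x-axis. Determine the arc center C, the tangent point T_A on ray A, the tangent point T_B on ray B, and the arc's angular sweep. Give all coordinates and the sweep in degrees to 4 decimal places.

center=(-17.6049,-23.6958) T_A=(-15.8723,-13.7413) T_B=(-13.8896,-14.2995) sweep=11.7001

bisector direction at 254.2762° = (-0.271001,-0.962579)
center distance |VC| = r/sin(θ/2) = 10.104128/sin(84.1500°) = 10.157025
C = V + |VC|·bis = (-17.6049,-23.6958)
T_A = V + ((C−V)·d_A)·d_A = V + 1.0353·d_A = (-15.8723,-13.7413)
T_B = V + ((C−V)·d_B)·d_B = V + 1.0353·d_B = (-13.8896,-14.2995)
sweep = 180° − θ = 11.7001°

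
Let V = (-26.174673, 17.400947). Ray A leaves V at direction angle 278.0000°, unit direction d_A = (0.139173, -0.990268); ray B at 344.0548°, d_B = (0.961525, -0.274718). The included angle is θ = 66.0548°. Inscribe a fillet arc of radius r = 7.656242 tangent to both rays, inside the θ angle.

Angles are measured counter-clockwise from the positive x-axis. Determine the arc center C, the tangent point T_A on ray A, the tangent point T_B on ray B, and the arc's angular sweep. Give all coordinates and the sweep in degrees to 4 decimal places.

bisector direction at 311.0274° = (0.656420,-0.754396)
center distance |VC| = r/sin(θ/2) = 7.656242/sin(33.0274°) = 14.047118
C = V + |VC|·bis = (-16.9539,6.8039)
T_A = V + ((C−V)·d_A)·d_A = V + 11.7772·d_A = (-24.5356,5.7383)
T_B = V + ((C−V)·d_B)·d_B = V + 11.7772·d_B = (-14.8506,14.1655)
sweep = 180° − θ = 113.9452°

center=(-16.9539,6.8039) T_A=(-24.5356,5.7383) T_B=(-14.8506,14.1655) sweep=113.9452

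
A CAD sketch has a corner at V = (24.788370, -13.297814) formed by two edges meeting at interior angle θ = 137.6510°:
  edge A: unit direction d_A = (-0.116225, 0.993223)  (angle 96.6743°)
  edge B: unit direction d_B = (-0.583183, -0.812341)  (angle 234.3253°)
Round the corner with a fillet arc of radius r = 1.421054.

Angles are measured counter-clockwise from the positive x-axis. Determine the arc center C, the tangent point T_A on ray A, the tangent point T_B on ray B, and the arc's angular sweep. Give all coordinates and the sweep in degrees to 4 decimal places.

center=(23.3130,-12.9162) T_A=(24.7244,-12.7511) T_B=(24.4673,-13.7450) sweep=42.3490

bisector direction at 165.4998° = (-0.968147,0.250383)
center distance |VC| = r/sin(θ/2) = 1.421054/sin(68.8255°) = 1.523944
C = V + |VC|·bis = (23.3130,-12.9162)
T_A = V + ((C−V)·d_A)·d_A = V + 0.5505·d_A = (24.7244,-12.7511)
T_B = V + ((C−V)·d_B)·d_B = V + 0.5505·d_B = (24.4673,-13.7450)
sweep = 180° − θ = 42.3490°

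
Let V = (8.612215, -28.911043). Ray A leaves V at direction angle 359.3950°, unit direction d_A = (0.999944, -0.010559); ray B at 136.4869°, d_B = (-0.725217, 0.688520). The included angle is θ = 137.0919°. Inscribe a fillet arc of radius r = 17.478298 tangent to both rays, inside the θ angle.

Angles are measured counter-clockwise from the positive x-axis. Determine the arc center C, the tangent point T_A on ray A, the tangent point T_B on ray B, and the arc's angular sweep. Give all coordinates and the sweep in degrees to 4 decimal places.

center=(15.6651,-11.5062) T_A=(15.4805,-28.9836) T_B=(3.6309,-24.1818) sweep=42.9081

bisector direction at 67.9409° = (0.375562,0.926797)
center distance |VC| = r/sin(θ/2) = 17.478298/sin(68.5460°) = 18.779508
C = V + |VC|·bis = (15.6651,-11.5062)
T_A = V + ((C−V)·d_A)·d_A = V + 6.8687·d_A = (15.4805,-28.9836)
T_B = V + ((C−V)·d_B)·d_B = V + 6.8687·d_B = (3.6309,-24.1818)
sweep = 180° − θ = 42.9081°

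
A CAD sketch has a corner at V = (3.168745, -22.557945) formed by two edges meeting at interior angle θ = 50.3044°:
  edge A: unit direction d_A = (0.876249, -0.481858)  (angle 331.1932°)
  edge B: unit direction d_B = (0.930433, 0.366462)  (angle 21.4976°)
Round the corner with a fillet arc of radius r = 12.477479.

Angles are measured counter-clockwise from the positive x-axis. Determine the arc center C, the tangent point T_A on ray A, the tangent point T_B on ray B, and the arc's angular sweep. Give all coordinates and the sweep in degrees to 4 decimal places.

bisector direction at 356.3454° = (0.997966,-0.063742)
center distance |VC| = r/sin(θ/2) = 12.477479/sin(25.1522°) = 29.357097
C = V + |VC|·bis = (32.4661,-24.4292)
T_A = V + ((C−V)·d_A)·d_A = V + 26.5735·d_A = (26.4538,-35.3626)
T_B = V + ((C−V)·d_B)·d_B = V + 26.5735·d_B = (27.8936,-12.8198)
sweep = 180° − θ = 129.6956°

center=(32.4661,-24.4292) T_A=(26.4538,-35.3626) T_B=(27.8936,-12.8198) sweep=129.6956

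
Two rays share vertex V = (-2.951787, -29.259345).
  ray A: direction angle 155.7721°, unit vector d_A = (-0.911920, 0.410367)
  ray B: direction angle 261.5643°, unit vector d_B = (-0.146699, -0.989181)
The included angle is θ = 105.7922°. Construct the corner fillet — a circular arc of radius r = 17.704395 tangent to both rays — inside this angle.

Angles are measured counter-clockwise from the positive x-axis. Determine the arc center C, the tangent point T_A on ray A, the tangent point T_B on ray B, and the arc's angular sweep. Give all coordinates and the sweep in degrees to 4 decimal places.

center=(-22.4292,-39.9089) T_A=(-15.1639,-23.7639) T_B=(-4.9163,-42.5061) sweep=74.2078

bisector direction at 208.6682° = (-0.877413,-0.479737)
center distance |VC| = r/sin(θ/2) = 17.704395/sin(52.8961°) = 22.198675
C = V + |VC|·bis = (-22.4292,-39.9089)
T_A = V + ((C−V)·d_A)·d_A = V + 13.3916·d_A = (-15.1639,-23.7639)
T_B = V + ((C−V)·d_B)·d_B = V + 13.3916·d_B = (-4.9163,-42.5061)
sweep = 180° − θ = 74.2078°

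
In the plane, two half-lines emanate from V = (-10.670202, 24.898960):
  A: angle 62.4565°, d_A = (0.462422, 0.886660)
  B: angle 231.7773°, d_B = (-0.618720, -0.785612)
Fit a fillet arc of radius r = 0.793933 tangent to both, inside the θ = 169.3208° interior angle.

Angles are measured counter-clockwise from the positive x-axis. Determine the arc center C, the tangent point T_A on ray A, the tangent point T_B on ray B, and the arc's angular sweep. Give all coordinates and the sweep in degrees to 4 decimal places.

center=(-11.3398,25.3319) T_A=(-10.6359,24.9648) T_B=(-10.7161,24.8407) sweep=10.6792

bisector direction at 147.1169° = (-0.839780,0.542927)
center distance |VC| = r/sin(θ/2) = 0.793933/sin(84.6604°) = 0.797393
C = V + |VC|·bis = (-11.3398,25.3319)
T_A = V + ((C−V)·d_A)·d_A = V + 0.0742·d_A = (-10.6359,24.9648)
T_B = V + ((C−V)·d_B)·d_B = V + 0.0742·d_B = (-10.7161,24.8407)
sweep = 180° − θ = 10.6792°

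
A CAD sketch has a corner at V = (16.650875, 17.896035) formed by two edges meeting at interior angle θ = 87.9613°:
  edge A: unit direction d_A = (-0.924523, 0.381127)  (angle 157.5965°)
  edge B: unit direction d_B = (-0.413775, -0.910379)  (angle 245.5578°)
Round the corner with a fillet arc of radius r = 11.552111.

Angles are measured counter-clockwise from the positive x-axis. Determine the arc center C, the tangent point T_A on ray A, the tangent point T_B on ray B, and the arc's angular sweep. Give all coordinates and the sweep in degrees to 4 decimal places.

center=(1.1809,11.7782) T_A=(5.5837,22.4584) T_B=(11.6977,6.9982) sweep=92.0387

bisector direction at 201.5772° = (-0.929923,-0.367754)
center distance |VC| = r/sin(θ/2) = 11.552111/sin(43.9806°) = 16.635736
C = V + |VC|·bis = (1.1809,11.7782)
T_A = V + ((C−V)·d_A)·d_A = V + 11.9706·d_A = (5.5837,22.4584)
T_B = V + ((C−V)·d_B)·d_B = V + 11.9706·d_B = (11.6977,6.9982)
sweep = 180° − θ = 92.0387°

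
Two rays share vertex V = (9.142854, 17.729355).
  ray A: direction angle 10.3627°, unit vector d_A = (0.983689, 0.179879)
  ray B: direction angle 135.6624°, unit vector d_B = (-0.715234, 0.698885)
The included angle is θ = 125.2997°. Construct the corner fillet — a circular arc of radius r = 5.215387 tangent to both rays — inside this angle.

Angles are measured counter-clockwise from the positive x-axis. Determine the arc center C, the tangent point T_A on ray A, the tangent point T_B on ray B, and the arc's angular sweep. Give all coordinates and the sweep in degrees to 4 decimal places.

bisector direction at 73.0125° = (0.292162,0.956369)
center distance |VC| = r/sin(θ/2) = 5.215387/sin(62.6499°) = 5.871759
C = V + |VC|·bis = (10.8584,23.3449)
T_A = V + ((C−V)·d_A)·d_A = V + 2.6976·d_A = (11.7965,18.2146)
T_B = V + ((C−V)·d_B)·d_B = V + 2.6976·d_B = (7.2134,19.6147)
sweep = 180° − θ = 54.7003°

center=(10.8584,23.3449) T_A=(11.7965,18.2146) T_B=(7.2134,19.6147) sweep=54.7003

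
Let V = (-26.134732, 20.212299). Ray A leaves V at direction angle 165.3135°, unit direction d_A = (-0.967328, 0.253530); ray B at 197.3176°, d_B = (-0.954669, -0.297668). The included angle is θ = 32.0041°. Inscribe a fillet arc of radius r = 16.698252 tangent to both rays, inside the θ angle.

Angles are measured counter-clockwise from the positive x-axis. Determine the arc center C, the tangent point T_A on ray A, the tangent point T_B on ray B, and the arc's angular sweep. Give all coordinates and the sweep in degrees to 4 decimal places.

center=(-86.6917,18.8216) T_A=(-82.4582,34.9743) T_B=(-81.7212,2.8803) sweep=147.9959

bisector direction at 181.3156° = (-0.999736,-0.022959)
center distance |VC| = r/sin(θ/2) = 16.698252/sin(16.0021°) = 60.572953
C = V + |VC|·bis = (-86.6917,18.8216)
T_A = V + ((C−V)·d_A)·d_A = V + 58.2259·d_A = (-82.4582,34.9743)
T_B = V + ((C−V)·d_B)·d_B = V + 58.2259·d_B = (-81.7212,2.8803)
sweep = 180° − θ = 147.9959°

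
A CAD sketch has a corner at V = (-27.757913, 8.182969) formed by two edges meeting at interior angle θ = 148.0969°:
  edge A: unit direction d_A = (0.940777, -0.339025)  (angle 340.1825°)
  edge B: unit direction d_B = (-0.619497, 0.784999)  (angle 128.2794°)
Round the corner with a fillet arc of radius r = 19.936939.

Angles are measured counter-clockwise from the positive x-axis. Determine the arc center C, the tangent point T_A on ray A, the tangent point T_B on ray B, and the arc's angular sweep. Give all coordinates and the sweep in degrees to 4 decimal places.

center=(-15.6377,25.0072) T_A=(-22.3968,6.2510) T_B=(-31.2882,12.6564) sweep=31.9031

bisector direction at 54.2310° = (0.584519,0.811380)
center distance |VC| = r/sin(θ/2) = 19.936939/sin(74.0485°) = 20.735366
C = V + |VC|·bis = (-15.6377,25.0072)
T_A = V + ((C−V)·d_A)·d_A = V + 5.6986·d_A = (-22.3968,6.2510)
T_B = V + ((C−V)·d_B)·d_B = V + 5.6986·d_B = (-31.2882,12.6564)
sweep = 180° − θ = 31.9031°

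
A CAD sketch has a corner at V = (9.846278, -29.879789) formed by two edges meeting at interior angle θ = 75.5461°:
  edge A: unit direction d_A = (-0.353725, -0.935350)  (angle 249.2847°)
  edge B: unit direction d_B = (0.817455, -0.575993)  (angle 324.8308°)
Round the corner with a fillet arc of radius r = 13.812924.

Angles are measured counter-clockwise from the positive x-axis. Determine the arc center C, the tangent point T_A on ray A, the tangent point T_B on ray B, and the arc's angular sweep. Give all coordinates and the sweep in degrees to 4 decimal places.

center=(16.4611,-51.4382) T_A=(3.5412,-46.5522) T_B=(24.4173,-40.1468) sweep=104.4539

bisector direction at 287.0577° = (0.293335,-0.956010)
center distance |VC| = r/sin(θ/2) = 13.812924/sin(37.7730°) = 22.550412
C = V + |VC|·bis = (16.4611,-51.4382)
T_A = V + ((C−V)·d_A)·d_A = V + 17.8248·d_A = (3.5412,-46.5522)
T_B = V + ((C−V)·d_B)·d_B = V + 17.8248·d_B = (24.4173,-40.1468)
sweep = 180° − θ = 104.4539°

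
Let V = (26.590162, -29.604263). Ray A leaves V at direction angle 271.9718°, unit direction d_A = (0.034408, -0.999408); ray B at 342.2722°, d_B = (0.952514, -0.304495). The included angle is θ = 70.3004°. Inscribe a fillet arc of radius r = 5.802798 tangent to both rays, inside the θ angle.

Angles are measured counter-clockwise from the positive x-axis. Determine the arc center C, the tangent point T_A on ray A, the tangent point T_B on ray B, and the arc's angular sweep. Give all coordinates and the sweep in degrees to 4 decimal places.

bisector direction at 307.1220° = (0.603514,-0.797352)
center distance |VC| = r/sin(θ/2) = 5.802798/sin(35.1502°) = 10.079169
C = V + |VC|·bis = (32.6731,-37.6409)
T_A = V + ((C−V)·d_A)·d_A = V + 8.2412·d_A = (26.8737,-37.8406)
T_B = V + ((C−V)·d_B)·d_B = V + 8.2412·d_B = (34.4400,-32.1137)
sweep = 180° − θ = 109.6996°

center=(32.6731,-37.6409) T_A=(26.8737,-37.8406) T_B=(34.4400,-32.1137) sweep=109.6996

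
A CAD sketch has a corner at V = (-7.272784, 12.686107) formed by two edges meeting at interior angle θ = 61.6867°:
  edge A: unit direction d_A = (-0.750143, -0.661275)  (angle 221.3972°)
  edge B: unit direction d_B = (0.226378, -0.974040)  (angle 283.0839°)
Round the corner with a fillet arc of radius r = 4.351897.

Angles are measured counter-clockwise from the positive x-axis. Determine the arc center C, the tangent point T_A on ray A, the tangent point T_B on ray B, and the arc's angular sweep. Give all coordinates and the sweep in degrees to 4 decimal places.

center=(-9.8619,4.6023) T_A=(-12.7397,7.8668) T_B=(-5.6230,5.5875) sweep=118.3133

bisector direction at 252.2405° = (-0.305021,-0.952346)
center distance |VC| = r/sin(θ/2) = 4.351897/sin(30.8434°) = 8.488316
C = V + |VC|·bis = (-9.8619,4.6023)
T_A = V + ((C−V)·d_A)·d_A = V + 7.2878·d_A = (-12.7397,7.8668)
T_B = V + ((C−V)·d_B)·d_B = V + 7.2878·d_B = (-5.6230,5.5875)
sweep = 180° − θ = 118.3133°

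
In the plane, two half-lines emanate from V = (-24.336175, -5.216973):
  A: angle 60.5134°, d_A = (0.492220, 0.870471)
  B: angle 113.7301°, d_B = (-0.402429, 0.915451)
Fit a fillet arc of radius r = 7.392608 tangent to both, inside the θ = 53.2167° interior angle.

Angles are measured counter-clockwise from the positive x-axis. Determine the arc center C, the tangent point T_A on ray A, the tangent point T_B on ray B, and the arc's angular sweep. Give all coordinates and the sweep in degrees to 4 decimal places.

center=(-23.5074,11.2676) T_A=(-17.0723,7.6288) T_B=(-30.2749,8.2926) sweep=126.7833

bisector direction at 87.1218° = (0.050214,0.998738)
center distance |VC| = r/sin(θ/2) = 7.392608/sin(26.6084°) = 16.505432
C = V + |VC|·bis = (-23.5074,11.2676)
T_A = V + ((C−V)·d_A)·d_A = V + 14.7573·d_A = (-17.0723,7.6288)
T_B = V + ((C−V)·d_B)·d_B = V + 14.7573·d_B = (-30.2749,8.2926)
sweep = 180° − θ = 126.7833°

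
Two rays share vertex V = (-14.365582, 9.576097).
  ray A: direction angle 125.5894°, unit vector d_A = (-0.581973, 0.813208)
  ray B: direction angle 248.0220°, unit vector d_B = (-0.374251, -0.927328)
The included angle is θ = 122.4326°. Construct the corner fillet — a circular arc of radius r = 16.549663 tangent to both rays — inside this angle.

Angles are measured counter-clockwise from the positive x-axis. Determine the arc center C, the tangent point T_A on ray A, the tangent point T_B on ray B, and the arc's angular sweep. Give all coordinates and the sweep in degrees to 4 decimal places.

center=(-33.1153,7.3384) T_A=(-19.6569,16.9699) T_B=(-17.7683,1.1447) sweep=57.5674

bisector direction at 186.8057° = (-0.992954,-0.118503)
center distance |VC| = r/sin(θ/2) = 16.549663/sin(61.2163°) = 18.882745
C = V + |VC|·bis = (-33.1153,7.3384)
T_A = V + ((C−V)·d_A)·d_A = V + 9.0921·d_A = (-19.6569,16.9699)
T_B = V + ((C−V)·d_B)·d_B = V + 9.0921·d_B = (-17.7683,1.1447)
sweep = 180° − θ = 57.5674°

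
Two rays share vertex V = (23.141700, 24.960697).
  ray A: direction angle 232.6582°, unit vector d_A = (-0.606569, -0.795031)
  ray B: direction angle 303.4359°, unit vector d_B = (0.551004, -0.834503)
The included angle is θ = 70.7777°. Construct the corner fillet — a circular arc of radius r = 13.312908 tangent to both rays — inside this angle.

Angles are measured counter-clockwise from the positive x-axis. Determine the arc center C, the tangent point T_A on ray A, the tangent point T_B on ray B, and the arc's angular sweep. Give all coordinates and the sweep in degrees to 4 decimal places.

center=(22.3583,1.9860) T_A=(11.7741,10.0612) T_B=(33.4680,9.3214) sweep=109.2223

bisector direction at 268.0471° = (-0.034079,-0.999419)
center distance |VC| = r/sin(θ/2) = 13.312908/sin(35.3888°) = 22.988068
C = V + |VC|·bis = (22.3583,1.9860)
T_A = V + ((C−V)·d_A)·d_A = V + 18.7408·d_A = (11.7741,10.0612)
T_B = V + ((C−V)·d_B)·d_B = V + 18.7408·d_B = (33.4680,9.3214)
sweep = 180° − θ = 109.2223°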